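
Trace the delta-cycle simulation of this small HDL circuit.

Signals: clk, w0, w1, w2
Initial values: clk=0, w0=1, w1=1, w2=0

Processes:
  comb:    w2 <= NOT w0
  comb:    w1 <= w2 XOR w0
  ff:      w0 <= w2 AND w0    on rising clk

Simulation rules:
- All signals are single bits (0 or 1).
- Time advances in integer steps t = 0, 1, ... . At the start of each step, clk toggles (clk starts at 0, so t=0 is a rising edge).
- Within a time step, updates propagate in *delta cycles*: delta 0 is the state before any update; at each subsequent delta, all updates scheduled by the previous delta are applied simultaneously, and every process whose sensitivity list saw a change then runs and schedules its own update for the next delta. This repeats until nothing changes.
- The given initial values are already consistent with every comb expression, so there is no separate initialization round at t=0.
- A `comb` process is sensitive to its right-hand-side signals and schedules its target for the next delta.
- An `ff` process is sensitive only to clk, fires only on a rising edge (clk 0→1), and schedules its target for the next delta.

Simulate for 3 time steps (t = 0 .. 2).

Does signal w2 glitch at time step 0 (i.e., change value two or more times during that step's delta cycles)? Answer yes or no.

no

t=0 Δ0: w1=1 w0=1 w2=0 clk=0
  Δ1: clk:0→1
  Δ2: w0:1→0
  Δ3: w1:1→0, w2:0→1
  Δ4: w1:0→1
  (4Δ to stable)
t=1 Δ0: w1=1 w0=0 w2=1 clk=1
  Δ1: clk:1→0
  (1Δ to stable)
t=2 Δ0: w1=1 w0=0 w2=1 clk=0
  Δ1: clk:0→1
  (1Δ to stable)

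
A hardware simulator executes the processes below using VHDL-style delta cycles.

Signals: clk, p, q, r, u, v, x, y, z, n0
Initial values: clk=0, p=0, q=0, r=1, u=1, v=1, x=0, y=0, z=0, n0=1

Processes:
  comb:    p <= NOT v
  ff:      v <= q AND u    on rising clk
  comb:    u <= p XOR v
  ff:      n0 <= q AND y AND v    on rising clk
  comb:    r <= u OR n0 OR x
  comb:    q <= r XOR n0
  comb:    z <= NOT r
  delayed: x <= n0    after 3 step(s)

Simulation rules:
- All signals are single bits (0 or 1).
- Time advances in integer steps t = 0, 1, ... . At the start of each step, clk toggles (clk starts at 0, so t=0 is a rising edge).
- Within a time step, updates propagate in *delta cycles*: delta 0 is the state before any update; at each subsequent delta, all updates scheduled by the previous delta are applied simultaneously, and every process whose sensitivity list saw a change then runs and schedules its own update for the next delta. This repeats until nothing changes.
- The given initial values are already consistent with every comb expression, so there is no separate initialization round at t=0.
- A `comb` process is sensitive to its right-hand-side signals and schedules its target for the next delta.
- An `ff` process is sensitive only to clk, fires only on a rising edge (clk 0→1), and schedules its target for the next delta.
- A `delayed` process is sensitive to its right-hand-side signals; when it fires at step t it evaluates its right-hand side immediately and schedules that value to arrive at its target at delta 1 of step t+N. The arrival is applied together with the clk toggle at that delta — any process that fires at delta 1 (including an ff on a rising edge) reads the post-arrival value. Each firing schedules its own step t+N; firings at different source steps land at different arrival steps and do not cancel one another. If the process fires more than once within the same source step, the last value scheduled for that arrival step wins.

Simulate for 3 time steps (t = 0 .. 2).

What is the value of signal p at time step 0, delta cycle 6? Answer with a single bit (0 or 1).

t0.Δ0 p=0 v=1 u=1 x=0 n0=1 clk=0 y=0 r=1 q=0 z=0
t0.Δ1 p=0 v=1 u=1 x=0 n0=1 clk=1 y=0 r=1 q=0 z=0
t0.Δ2 p=0 v=0 u=1 x=0 n0=0 clk=1 y=0 r=1 q=0 z=0
t0.Δ3 p=1 v=0 u=0 x=0 n0=0 clk=1 y=0 r=1 q=1 z=0
t0.Δ4 p=1 v=0 u=1 x=0 n0=0 clk=1 y=0 r=0 q=1 z=0
t0.Δ5 p=1 v=0 u=1 x=0 n0=0 clk=1 y=0 r=1 q=0 z=1
t0.Δ6 p=1 v=0 u=1 x=0 n0=0 clk=1 y=0 r=1 q=1 z=0
t1.Δ0 p=1 v=0 u=1 x=0 n0=0 clk=1 y=0 r=1 q=1 z=0
t1.Δ1 p=1 v=0 u=1 x=0 n0=0 clk=0 y=0 r=1 q=1 z=0
t2.Δ0 p=1 v=0 u=1 x=0 n0=0 clk=0 y=0 r=1 q=1 z=0
t2.Δ1 p=1 v=0 u=1 x=0 n0=0 clk=1 y=0 r=1 q=1 z=0
t2.Δ2 p=1 v=1 u=1 x=0 n0=0 clk=1 y=0 r=1 q=1 z=0
t2.Δ3 p=0 v=1 u=0 x=0 n0=0 clk=1 y=0 r=1 q=1 z=0
t2.Δ4 p=0 v=1 u=1 x=0 n0=0 clk=1 y=0 r=0 q=1 z=0
t2.Δ5 p=0 v=1 u=1 x=0 n0=0 clk=1 y=0 r=1 q=0 z=1
t2.Δ6 p=0 v=1 u=1 x=0 n0=0 clk=1 y=0 r=1 q=1 z=0

1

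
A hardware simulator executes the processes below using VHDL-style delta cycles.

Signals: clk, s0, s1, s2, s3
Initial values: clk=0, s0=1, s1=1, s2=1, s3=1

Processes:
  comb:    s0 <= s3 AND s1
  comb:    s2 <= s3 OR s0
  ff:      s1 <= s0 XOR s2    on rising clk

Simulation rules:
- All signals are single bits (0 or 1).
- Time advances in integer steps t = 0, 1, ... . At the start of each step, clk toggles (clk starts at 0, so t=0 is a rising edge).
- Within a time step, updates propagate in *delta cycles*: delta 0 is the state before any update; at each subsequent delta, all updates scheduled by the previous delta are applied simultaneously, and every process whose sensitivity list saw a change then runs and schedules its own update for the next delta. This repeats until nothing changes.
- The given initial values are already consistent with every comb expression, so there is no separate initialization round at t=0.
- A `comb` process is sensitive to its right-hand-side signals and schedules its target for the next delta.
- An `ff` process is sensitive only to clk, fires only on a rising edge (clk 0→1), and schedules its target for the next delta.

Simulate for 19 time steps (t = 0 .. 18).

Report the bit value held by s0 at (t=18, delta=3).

1

t0.Δ0 s1=1 s0=1 s2=1 clk=0 s3=1
t0.Δ1 s1=1 s0=1 s2=1 clk=1 s3=1
t0.Δ2 s1=0 s0=1 s2=1 clk=1 s3=1
t0.Δ3 s1=0 s0=0 s2=1 clk=1 s3=1
t1.Δ0 s1=0 s0=0 s2=1 clk=1 s3=1
t1.Δ1 s1=0 s0=0 s2=1 clk=0 s3=1
t2.Δ0 s1=0 s0=0 s2=1 clk=0 s3=1
t2.Δ1 s1=0 s0=0 s2=1 clk=1 s3=1
t2.Δ2 s1=1 s0=0 s2=1 clk=1 s3=1
t2.Δ3 s1=1 s0=1 s2=1 clk=1 s3=1
t3.Δ0 s1=1 s0=1 s2=1 clk=1 s3=1
t3.Δ1 s1=1 s0=1 s2=1 clk=0 s3=1
t4.Δ0 s1=1 s0=1 s2=1 clk=0 s3=1
t4.Δ1 s1=1 s0=1 s2=1 clk=1 s3=1
t4.Δ2 s1=0 s0=1 s2=1 clk=1 s3=1
t4.Δ3 s1=0 s0=0 s2=1 clk=1 s3=1
t5.Δ0 s1=0 s0=0 s2=1 clk=1 s3=1
t5.Δ1 s1=0 s0=0 s2=1 clk=0 s3=1
t6.Δ0 s1=0 s0=0 s2=1 clk=0 s3=1
t6.Δ1 s1=0 s0=0 s2=1 clk=1 s3=1
t6.Δ2 s1=1 s0=0 s2=1 clk=1 s3=1
t6.Δ3 s1=1 s0=1 s2=1 clk=1 s3=1
t7.Δ0 s1=1 s0=1 s2=1 clk=1 s3=1
t7.Δ1 s1=1 s0=1 s2=1 clk=0 s3=1
t8.Δ0 s1=1 s0=1 s2=1 clk=0 s3=1
t8.Δ1 s1=1 s0=1 s2=1 clk=1 s3=1
t8.Δ2 s1=0 s0=1 s2=1 clk=1 s3=1
t8.Δ3 s1=0 s0=0 s2=1 clk=1 s3=1
t9.Δ0 s1=0 s0=0 s2=1 clk=1 s3=1
t9.Δ1 s1=0 s0=0 s2=1 clk=0 s3=1
t10.Δ0 s1=0 s0=0 s2=1 clk=0 s3=1
t10.Δ1 s1=0 s0=0 s2=1 clk=1 s3=1
t10.Δ2 s1=1 s0=0 s2=1 clk=1 s3=1
t10.Δ3 s1=1 s0=1 s2=1 clk=1 s3=1
t11.Δ0 s1=1 s0=1 s2=1 clk=1 s3=1
t11.Δ1 s1=1 s0=1 s2=1 clk=0 s3=1
t12.Δ0 s1=1 s0=1 s2=1 clk=0 s3=1
t12.Δ1 s1=1 s0=1 s2=1 clk=1 s3=1
t12.Δ2 s1=0 s0=1 s2=1 clk=1 s3=1
t12.Δ3 s1=0 s0=0 s2=1 clk=1 s3=1
t13.Δ0 s1=0 s0=0 s2=1 clk=1 s3=1
t13.Δ1 s1=0 s0=0 s2=1 clk=0 s3=1
t14.Δ0 s1=0 s0=0 s2=1 clk=0 s3=1
t14.Δ1 s1=0 s0=0 s2=1 clk=1 s3=1
t14.Δ2 s1=1 s0=0 s2=1 clk=1 s3=1
t14.Δ3 s1=1 s0=1 s2=1 clk=1 s3=1
t15.Δ0 s1=1 s0=1 s2=1 clk=1 s3=1
t15.Δ1 s1=1 s0=1 s2=1 clk=0 s3=1
t16.Δ0 s1=1 s0=1 s2=1 clk=0 s3=1
t16.Δ1 s1=1 s0=1 s2=1 clk=1 s3=1
t16.Δ2 s1=0 s0=1 s2=1 clk=1 s3=1
t16.Δ3 s1=0 s0=0 s2=1 clk=1 s3=1
t17.Δ0 s1=0 s0=0 s2=1 clk=1 s3=1
t17.Δ1 s1=0 s0=0 s2=1 clk=0 s3=1
t18.Δ0 s1=0 s0=0 s2=1 clk=0 s3=1
t18.Δ1 s1=0 s0=0 s2=1 clk=1 s3=1
t18.Δ2 s1=1 s0=0 s2=1 clk=1 s3=1
t18.Δ3 s1=1 s0=1 s2=1 clk=1 s3=1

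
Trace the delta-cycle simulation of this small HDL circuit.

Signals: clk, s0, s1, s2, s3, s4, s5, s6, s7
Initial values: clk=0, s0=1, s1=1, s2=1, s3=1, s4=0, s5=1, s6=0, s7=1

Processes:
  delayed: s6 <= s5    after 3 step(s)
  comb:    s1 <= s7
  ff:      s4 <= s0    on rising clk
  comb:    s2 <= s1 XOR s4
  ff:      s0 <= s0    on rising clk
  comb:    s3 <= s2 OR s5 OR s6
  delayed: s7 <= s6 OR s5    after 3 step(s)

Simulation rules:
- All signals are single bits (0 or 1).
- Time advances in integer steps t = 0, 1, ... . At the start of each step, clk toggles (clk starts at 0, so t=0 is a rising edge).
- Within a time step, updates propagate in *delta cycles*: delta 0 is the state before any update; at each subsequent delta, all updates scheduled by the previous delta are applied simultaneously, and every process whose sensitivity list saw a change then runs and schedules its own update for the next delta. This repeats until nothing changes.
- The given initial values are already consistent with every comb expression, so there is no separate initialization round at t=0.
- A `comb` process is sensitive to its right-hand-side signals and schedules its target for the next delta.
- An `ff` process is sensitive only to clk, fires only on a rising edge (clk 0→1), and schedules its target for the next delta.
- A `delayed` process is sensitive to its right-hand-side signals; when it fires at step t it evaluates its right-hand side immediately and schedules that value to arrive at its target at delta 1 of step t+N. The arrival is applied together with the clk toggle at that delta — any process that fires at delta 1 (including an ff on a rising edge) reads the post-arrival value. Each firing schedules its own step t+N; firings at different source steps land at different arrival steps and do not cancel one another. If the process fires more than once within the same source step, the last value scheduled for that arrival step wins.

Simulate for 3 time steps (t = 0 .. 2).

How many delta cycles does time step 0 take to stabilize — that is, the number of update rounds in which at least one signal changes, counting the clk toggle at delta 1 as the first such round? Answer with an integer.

3

[bits: s7,s5,s4,clk,s0,s3,s6,s2,s1]
t=0: Δ0=110011011 Δ1=110111011 Δ2=111111011 Δ3=111111001 | 3Δ
t=1: Δ0=111111001 Δ1=111011001 | 1Δ
t=2: Δ0=111011001 Δ1=111111001 | 1Δ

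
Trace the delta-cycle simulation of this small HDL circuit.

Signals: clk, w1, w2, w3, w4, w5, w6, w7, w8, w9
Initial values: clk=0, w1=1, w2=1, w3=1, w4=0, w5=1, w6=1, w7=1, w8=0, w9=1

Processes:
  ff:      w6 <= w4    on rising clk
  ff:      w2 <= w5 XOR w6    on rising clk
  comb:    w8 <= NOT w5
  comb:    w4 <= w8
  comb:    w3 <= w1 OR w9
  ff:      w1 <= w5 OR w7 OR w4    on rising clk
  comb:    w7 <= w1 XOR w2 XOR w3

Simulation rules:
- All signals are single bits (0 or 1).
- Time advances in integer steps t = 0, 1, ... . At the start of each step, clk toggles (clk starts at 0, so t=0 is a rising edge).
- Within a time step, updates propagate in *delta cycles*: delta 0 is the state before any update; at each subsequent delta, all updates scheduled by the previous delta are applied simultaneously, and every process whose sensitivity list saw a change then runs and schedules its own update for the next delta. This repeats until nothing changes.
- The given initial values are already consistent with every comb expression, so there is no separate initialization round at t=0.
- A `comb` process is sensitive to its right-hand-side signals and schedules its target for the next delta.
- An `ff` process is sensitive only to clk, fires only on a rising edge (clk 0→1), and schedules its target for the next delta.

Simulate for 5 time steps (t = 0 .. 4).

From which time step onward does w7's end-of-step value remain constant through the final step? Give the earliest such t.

t0.Δ0 clk=0 w7=1 w6=1 w9=1 w8=0 w2=1 w1=1 w5=1 w3=1 w4=0
t0.Δ1 clk=1 w7=1 w6=1 w9=1 w8=0 w2=1 w1=1 w5=1 w3=1 w4=0
t0.Δ2 clk=1 w7=1 w6=0 w9=1 w8=0 w2=0 w1=1 w5=1 w3=1 w4=0
t0.Δ3 clk=1 w7=0 w6=0 w9=1 w8=0 w2=0 w1=1 w5=1 w3=1 w4=0
t1.Δ0 clk=1 w7=0 w6=0 w9=1 w8=0 w2=0 w1=1 w5=1 w3=1 w4=0
t1.Δ1 clk=0 w7=0 w6=0 w9=1 w8=0 w2=0 w1=1 w5=1 w3=1 w4=0
t2.Δ0 clk=0 w7=0 w6=0 w9=1 w8=0 w2=0 w1=1 w5=1 w3=1 w4=0
t2.Δ1 clk=1 w7=0 w6=0 w9=1 w8=0 w2=0 w1=1 w5=1 w3=1 w4=0
t2.Δ2 clk=1 w7=0 w6=0 w9=1 w8=0 w2=1 w1=1 w5=1 w3=1 w4=0
t2.Δ3 clk=1 w7=1 w6=0 w9=1 w8=0 w2=1 w1=1 w5=1 w3=1 w4=0
t3.Δ0 clk=1 w7=1 w6=0 w9=1 w8=0 w2=1 w1=1 w5=1 w3=1 w4=0
t3.Δ1 clk=0 w7=1 w6=0 w9=1 w8=0 w2=1 w1=1 w5=1 w3=1 w4=0
t4.Δ0 clk=0 w7=1 w6=0 w9=1 w8=0 w2=1 w1=1 w5=1 w3=1 w4=0
t4.Δ1 clk=1 w7=1 w6=0 w9=1 w8=0 w2=1 w1=1 w5=1 w3=1 w4=0

2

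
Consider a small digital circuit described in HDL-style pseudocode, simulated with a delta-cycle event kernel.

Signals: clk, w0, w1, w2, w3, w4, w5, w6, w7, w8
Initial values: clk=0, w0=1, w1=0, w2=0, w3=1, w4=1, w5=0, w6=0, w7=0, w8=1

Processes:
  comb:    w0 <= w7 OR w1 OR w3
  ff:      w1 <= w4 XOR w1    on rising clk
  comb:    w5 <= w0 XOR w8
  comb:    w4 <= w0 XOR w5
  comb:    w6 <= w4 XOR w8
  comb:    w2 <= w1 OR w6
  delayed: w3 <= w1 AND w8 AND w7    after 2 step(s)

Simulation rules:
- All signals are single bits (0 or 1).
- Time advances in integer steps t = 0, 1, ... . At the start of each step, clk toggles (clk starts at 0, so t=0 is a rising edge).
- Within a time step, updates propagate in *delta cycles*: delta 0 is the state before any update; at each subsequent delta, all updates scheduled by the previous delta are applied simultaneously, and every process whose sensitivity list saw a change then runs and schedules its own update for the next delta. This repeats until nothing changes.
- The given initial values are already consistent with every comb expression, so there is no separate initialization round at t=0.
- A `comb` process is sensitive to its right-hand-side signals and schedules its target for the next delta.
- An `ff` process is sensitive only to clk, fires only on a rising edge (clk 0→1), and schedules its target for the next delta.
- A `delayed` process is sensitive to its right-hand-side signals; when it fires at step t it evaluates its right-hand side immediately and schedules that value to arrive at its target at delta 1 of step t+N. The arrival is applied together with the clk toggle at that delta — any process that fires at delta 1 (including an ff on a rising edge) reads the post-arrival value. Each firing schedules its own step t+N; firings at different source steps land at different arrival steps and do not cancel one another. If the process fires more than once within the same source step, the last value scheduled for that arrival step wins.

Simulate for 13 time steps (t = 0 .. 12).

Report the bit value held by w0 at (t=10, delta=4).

0

[bits: w7,clk,w1,w3,w6,w0,w4,w5,w2,w8]
t=0: Δ0=0001011001 Δ1=0101011001 Δ2=0111011001 Δ3=0111011011 | 3Δ
t=1: Δ0=0111011011 Δ1=0011011011 | 1Δ
t=2: Δ0=0011011011 Δ1=0110011011 Δ2=0100011011 Δ3=0100001001 Δ4=0100000101 Δ5=0100101101 Δ6=0100001111 Δ7=0100001101 | 7Δ
t=3: Δ0=0100001101 Δ1=0000001101 | 1Δ
t=4: Δ0=0000001101 Δ1=0100001101 Δ2=0110001101 Δ3=0110011111 Δ4=0110010011 Δ5=0110111011 Δ6=0110011011 | 6Δ
t=5: Δ0=0110011011 Δ1=0010011011 | 1Δ
t=6: Δ0=0010011011 Δ1=0110011011 Δ2=0100011011 Δ3=0100001001 Δ4=0100000101 Δ5=0100101101 Δ6=0100001111 Δ7=0100001101 | 7Δ
t=7: Δ0=0100001101 Δ1=0000001101 | 1Δ
t=8: Δ0=0000001101 Δ1=0100001101 Δ2=0110001101 Δ3=0110011111 Δ4=0110010011 Δ5=0110111011 Δ6=0110011011 | 6Δ
t=9: Δ0=0110011011 Δ1=0010011011 | 1Δ
t=10: Δ0=0010011011 Δ1=0110011011 Δ2=0100011011 Δ3=0100001001 Δ4=0100000101 Δ5=0100101101 Δ6=0100001111 Δ7=0100001101 | 7Δ
t=11: Δ0=0100001101 Δ1=0000001101 | 1Δ
t=12: Δ0=0000001101 Δ1=0100001101 Δ2=0110001101 Δ3=0110011111 Δ4=0110010011 Δ5=0110111011 Δ6=0110011011 | 6Δ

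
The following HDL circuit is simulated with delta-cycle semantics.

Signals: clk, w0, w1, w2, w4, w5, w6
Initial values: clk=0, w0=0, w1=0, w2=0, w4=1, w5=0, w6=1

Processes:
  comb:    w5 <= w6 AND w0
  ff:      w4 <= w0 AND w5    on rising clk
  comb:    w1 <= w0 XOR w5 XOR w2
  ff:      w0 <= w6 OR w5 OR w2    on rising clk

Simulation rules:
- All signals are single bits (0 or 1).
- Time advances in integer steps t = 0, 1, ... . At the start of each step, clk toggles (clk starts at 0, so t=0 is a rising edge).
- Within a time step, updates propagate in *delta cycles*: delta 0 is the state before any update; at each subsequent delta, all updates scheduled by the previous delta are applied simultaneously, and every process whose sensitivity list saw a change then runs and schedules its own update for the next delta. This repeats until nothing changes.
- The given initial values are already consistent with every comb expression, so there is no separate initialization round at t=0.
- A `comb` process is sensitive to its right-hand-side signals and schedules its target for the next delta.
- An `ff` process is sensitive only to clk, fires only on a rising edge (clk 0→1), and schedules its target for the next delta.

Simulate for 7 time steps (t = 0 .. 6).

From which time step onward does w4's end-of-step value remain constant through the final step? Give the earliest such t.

2

[bits: clk,w6,w2,w0,w5,w4,w1]
t=0: Δ0=0100010 Δ1=1100010 Δ2=1101000 Δ3=1101101 Δ4=1101100 | 4Δ
t=1: Δ0=1101100 Δ1=0101100 | 1Δ
t=2: Δ0=0101100 Δ1=1101100 Δ2=1101110 | 2Δ
t=3: Δ0=1101110 Δ1=0101110 | 1Δ
t=4: Δ0=0101110 Δ1=1101110 | 1Δ
t=5: Δ0=1101110 Δ1=0101110 | 1Δ
t=6: Δ0=0101110 Δ1=1101110 | 1Δ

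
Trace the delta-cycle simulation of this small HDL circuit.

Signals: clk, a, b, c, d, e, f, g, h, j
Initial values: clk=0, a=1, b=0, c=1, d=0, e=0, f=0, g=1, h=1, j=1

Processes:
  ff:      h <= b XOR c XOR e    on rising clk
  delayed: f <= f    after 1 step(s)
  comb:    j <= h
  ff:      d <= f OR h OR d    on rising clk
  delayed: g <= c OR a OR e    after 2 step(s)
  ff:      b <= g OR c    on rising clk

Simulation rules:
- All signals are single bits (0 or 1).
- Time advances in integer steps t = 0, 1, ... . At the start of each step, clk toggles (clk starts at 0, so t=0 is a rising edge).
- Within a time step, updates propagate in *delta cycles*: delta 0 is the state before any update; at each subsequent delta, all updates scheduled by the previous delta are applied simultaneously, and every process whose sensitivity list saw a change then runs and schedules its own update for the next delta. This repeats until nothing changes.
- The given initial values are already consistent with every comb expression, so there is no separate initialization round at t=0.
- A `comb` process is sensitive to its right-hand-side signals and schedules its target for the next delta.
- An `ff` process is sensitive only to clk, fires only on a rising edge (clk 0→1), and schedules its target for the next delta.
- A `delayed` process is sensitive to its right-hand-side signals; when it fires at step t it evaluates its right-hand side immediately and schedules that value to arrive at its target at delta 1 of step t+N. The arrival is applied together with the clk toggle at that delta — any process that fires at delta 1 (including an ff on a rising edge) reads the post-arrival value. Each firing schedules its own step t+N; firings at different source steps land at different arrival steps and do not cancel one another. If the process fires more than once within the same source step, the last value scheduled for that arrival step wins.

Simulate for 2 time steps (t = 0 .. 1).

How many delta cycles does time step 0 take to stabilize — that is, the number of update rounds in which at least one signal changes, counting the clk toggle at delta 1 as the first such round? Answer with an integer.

2

t=0 Δ0: clk=0 b=0 d=0 c=1 g=1 a=1 h=1 j=1 e=0 f=0
  Δ1: clk:0→1
  Δ2: b:0→1, d:0→1
  (2Δ to stable)
t=1 Δ0: clk=1 b=1 d=1 c=1 g=1 a=1 h=1 j=1 e=0 f=0
  Δ1: clk:1→0
  (1Δ to stable)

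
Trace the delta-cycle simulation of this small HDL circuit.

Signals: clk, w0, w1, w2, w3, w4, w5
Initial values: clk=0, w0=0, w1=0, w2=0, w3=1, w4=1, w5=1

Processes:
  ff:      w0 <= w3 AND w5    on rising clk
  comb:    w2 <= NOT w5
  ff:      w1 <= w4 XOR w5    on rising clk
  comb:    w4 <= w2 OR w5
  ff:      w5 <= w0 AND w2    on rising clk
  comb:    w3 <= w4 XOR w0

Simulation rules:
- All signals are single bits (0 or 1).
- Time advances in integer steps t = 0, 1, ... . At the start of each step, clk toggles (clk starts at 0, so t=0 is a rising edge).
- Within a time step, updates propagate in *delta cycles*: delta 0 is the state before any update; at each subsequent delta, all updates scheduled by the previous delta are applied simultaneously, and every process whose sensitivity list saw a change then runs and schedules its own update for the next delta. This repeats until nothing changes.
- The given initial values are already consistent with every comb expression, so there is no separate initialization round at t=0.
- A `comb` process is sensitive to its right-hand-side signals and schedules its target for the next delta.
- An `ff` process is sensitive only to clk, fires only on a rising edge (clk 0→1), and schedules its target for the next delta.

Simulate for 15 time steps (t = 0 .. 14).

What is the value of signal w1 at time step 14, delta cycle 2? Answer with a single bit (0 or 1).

1

[bits: clk,w2,w5,w3,w0,w1,w4]
t=0: Δ0=0011001 Δ1=1011001 Δ2=1001101 Δ3=1100100 Δ4=1101101 Δ5=1100101 | 5Δ
t=1: Δ0=1100101 Δ1=0100101 | 1Δ
t=2: Δ0=0100101 Δ1=1100101 Δ2=1110011 Δ3=1011011 | 3Δ
t=3: Δ0=1011011 Δ1=0011011 | 1Δ
t=4: Δ0=0011011 Δ1=1011011 Δ2=1001101 Δ3=1100100 Δ4=1101101 Δ5=1100101 | 5Δ
t=5: Δ0=1100101 Δ1=0100101 | 1Δ
t=6: Δ0=0100101 Δ1=1100101 Δ2=1110011 Δ3=1011011 | 3Δ
t=7: Δ0=1011011 Δ1=0011011 | 1Δ
t=8: Δ0=0011011 Δ1=1011011 Δ2=1001101 Δ3=1100100 Δ4=1101101 Δ5=1100101 | 5Δ
t=9: Δ0=1100101 Δ1=0100101 | 1Δ
t=10: Δ0=0100101 Δ1=1100101 Δ2=1110011 Δ3=1011011 | 3Δ
t=11: Δ0=1011011 Δ1=0011011 | 1Δ
t=12: Δ0=0011011 Δ1=1011011 Δ2=1001101 Δ3=1100100 Δ4=1101101 Δ5=1100101 | 5Δ
t=13: Δ0=1100101 Δ1=0100101 | 1Δ
t=14: Δ0=0100101 Δ1=1100101 Δ2=1110011 Δ3=1011011 | 3Δ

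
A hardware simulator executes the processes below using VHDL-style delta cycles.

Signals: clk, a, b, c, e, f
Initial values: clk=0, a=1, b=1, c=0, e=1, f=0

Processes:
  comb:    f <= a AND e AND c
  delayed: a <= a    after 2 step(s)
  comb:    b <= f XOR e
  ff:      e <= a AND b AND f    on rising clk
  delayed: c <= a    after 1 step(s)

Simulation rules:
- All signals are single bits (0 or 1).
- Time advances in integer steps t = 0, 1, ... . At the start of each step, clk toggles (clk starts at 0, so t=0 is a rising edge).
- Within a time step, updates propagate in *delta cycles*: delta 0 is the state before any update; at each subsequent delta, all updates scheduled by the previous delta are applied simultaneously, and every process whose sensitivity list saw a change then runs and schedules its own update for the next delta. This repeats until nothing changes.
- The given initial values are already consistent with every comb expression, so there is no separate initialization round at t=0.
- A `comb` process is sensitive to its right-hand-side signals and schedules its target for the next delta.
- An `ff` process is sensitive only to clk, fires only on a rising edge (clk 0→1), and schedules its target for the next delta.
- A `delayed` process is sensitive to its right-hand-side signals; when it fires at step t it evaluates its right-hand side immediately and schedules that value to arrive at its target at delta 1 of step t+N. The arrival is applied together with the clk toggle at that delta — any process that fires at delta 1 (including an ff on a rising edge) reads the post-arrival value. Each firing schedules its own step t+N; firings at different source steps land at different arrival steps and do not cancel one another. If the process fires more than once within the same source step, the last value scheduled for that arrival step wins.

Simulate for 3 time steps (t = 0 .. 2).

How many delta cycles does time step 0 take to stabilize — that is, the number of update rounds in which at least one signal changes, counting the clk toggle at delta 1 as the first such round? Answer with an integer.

3

t0.Δ0 clk=0 a=1 b=1 c=0 e=1 f=0
t0.Δ1 clk=1 a=1 b=1 c=0 e=1 f=0
t0.Δ2 clk=1 a=1 b=1 c=0 e=0 f=0
t0.Δ3 clk=1 a=1 b=0 c=0 e=0 f=0
t1.Δ0 clk=1 a=1 b=0 c=0 e=0 f=0
t1.Δ1 clk=0 a=1 b=0 c=0 e=0 f=0
t2.Δ0 clk=0 a=1 b=0 c=0 e=0 f=0
t2.Δ1 clk=1 a=1 b=0 c=0 e=0 f=0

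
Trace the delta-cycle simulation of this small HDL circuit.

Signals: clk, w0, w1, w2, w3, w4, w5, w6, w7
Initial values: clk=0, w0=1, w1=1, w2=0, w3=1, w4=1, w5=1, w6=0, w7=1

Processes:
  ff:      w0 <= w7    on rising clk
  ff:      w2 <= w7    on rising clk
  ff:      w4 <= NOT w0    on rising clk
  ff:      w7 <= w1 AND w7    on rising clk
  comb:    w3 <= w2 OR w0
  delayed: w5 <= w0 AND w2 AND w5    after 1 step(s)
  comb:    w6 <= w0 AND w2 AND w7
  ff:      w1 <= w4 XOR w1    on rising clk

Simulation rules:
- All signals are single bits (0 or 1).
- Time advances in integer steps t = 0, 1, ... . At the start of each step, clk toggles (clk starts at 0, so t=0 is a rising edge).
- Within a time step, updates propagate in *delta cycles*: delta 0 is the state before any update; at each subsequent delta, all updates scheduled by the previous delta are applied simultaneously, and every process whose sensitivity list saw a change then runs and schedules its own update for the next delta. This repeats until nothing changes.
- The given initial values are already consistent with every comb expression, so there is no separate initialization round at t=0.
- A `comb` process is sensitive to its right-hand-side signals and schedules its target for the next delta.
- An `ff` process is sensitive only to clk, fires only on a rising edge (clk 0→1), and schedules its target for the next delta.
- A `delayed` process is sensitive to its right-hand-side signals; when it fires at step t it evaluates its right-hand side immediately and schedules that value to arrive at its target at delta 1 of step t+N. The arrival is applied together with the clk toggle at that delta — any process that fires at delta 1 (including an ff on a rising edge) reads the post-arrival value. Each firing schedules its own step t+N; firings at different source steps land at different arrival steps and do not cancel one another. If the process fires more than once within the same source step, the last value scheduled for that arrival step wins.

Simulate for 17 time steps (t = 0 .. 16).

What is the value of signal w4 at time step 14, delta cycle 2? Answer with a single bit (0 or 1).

t0.Δ0 w4=1 w7=1 w2=0 w0=1 w1=1 w5=1 w6=0 clk=0 w3=1
t0.Δ1 w4=1 w7=1 w2=0 w0=1 w1=1 w5=1 w6=0 clk=1 w3=1
t0.Δ2 w4=0 w7=1 w2=1 w0=1 w1=0 w5=1 w6=0 clk=1 w3=1
t0.Δ3 w4=0 w7=1 w2=1 w0=1 w1=0 w5=1 w6=1 clk=1 w3=1
t1.Δ0 w4=0 w7=1 w2=1 w0=1 w1=0 w5=1 w6=1 clk=1 w3=1
t1.Δ1 w4=0 w7=1 w2=1 w0=1 w1=0 w5=1 w6=1 clk=0 w3=1
t2.Δ0 w4=0 w7=1 w2=1 w0=1 w1=0 w5=1 w6=1 clk=0 w3=1
t2.Δ1 w4=0 w7=1 w2=1 w0=1 w1=0 w5=1 w6=1 clk=1 w3=1
t2.Δ2 w4=0 w7=0 w2=1 w0=1 w1=0 w5=1 w6=1 clk=1 w3=1
t2.Δ3 w4=0 w7=0 w2=1 w0=1 w1=0 w5=1 w6=0 clk=1 w3=1
t3.Δ0 w4=0 w7=0 w2=1 w0=1 w1=0 w5=1 w6=0 clk=1 w3=1
t3.Δ1 w4=0 w7=0 w2=1 w0=1 w1=0 w5=1 w6=0 clk=0 w3=1
t4.Δ0 w4=0 w7=0 w2=1 w0=1 w1=0 w5=1 w6=0 clk=0 w3=1
t4.Δ1 w4=0 w7=0 w2=1 w0=1 w1=0 w5=1 w6=0 clk=1 w3=1
t4.Δ2 w4=0 w7=0 w2=0 w0=0 w1=0 w5=1 w6=0 clk=1 w3=1
t4.Δ3 w4=0 w7=0 w2=0 w0=0 w1=0 w5=1 w6=0 clk=1 w3=0
t5.Δ0 w4=0 w7=0 w2=0 w0=0 w1=0 w5=1 w6=0 clk=1 w3=0
t5.Δ1 w4=0 w7=0 w2=0 w0=0 w1=0 w5=0 w6=0 clk=0 w3=0
t6.Δ0 w4=0 w7=0 w2=0 w0=0 w1=0 w5=0 w6=0 clk=0 w3=0
t6.Δ1 w4=0 w7=0 w2=0 w0=0 w1=0 w5=0 w6=0 clk=1 w3=0
t6.Δ2 w4=1 w7=0 w2=0 w0=0 w1=0 w5=0 w6=0 clk=1 w3=0
t7.Δ0 w4=1 w7=0 w2=0 w0=0 w1=0 w5=0 w6=0 clk=1 w3=0
t7.Δ1 w4=1 w7=0 w2=0 w0=0 w1=0 w5=0 w6=0 clk=0 w3=0
t8.Δ0 w4=1 w7=0 w2=0 w0=0 w1=0 w5=0 w6=0 clk=0 w3=0
t8.Δ1 w4=1 w7=0 w2=0 w0=0 w1=0 w5=0 w6=0 clk=1 w3=0
t8.Δ2 w4=1 w7=0 w2=0 w0=0 w1=1 w5=0 w6=0 clk=1 w3=0
t9.Δ0 w4=1 w7=0 w2=0 w0=0 w1=1 w5=0 w6=0 clk=1 w3=0
t9.Δ1 w4=1 w7=0 w2=0 w0=0 w1=1 w5=0 w6=0 clk=0 w3=0
t10.Δ0 w4=1 w7=0 w2=0 w0=0 w1=1 w5=0 w6=0 clk=0 w3=0
t10.Δ1 w4=1 w7=0 w2=0 w0=0 w1=1 w5=0 w6=0 clk=1 w3=0
t10.Δ2 w4=1 w7=0 w2=0 w0=0 w1=0 w5=0 w6=0 clk=1 w3=0
t11.Δ0 w4=1 w7=0 w2=0 w0=0 w1=0 w5=0 w6=0 clk=1 w3=0
t11.Δ1 w4=1 w7=0 w2=0 w0=0 w1=0 w5=0 w6=0 clk=0 w3=0
t12.Δ0 w4=1 w7=0 w2=0 w0=0 w1=0 w5=0 w6=0 clk=0 w3=0
t12.Δ1 w4=1 w7=0 w2=0 w0=0 w1=0 w5=0 w6=0 clk=1 w3=0
t12.Δ2 w4=1 w7=0 w2=0 w0=0 w1=1 w5=0 w6=0 clk=1 w3=0
t13.Δ0 w4=1 w7=0 w2=0 w0=0 w1=1 w5=0 w6=0 clk=1 w3=0
t13.Δ1 w4=1 w7=0 w2=0 w0=0 w1=1 w5=0 w6=0 clk=0 w3=0
t14.Δ0 w4=1 w7=0 w2=0 w0=0 w1=1 w5=0 w6=0 clk=0 w3=0
t14.Δ1 w4=1 w7=0 w2=0 w0=0 w1=1 w5=0 w6=0 clk=1 w3=0
t14.Δ2 w4=1 w7=0 w2=0 w0=0 w1=0 w5=0 w6=0 clk=1 w3=0
t15.Δ0 w4=1 w7=0 w2=0 w0=0 w1=0 w5=0 w6=0 clk=1 w3=0
t15.Δ1 w4=1 w7=0 w2=0 w0=0 w1=0 w5=0 w6=0 clk=0 w3=0
t16.Δ0 w4=1 w7=0 w2=0 w0=0 w1=0 w5=0 w6=0 clk=0 w3=0
t16.Δ1 w4=1 w7=0 w2=0 w0=0 w1=0 w5=0 w6=0 clk=1 w3=0
t16.Δ2 w4=1 w7=0 w2=0 w0=0 w1=1 w5=0 w6=0 clk=1 w3=0

1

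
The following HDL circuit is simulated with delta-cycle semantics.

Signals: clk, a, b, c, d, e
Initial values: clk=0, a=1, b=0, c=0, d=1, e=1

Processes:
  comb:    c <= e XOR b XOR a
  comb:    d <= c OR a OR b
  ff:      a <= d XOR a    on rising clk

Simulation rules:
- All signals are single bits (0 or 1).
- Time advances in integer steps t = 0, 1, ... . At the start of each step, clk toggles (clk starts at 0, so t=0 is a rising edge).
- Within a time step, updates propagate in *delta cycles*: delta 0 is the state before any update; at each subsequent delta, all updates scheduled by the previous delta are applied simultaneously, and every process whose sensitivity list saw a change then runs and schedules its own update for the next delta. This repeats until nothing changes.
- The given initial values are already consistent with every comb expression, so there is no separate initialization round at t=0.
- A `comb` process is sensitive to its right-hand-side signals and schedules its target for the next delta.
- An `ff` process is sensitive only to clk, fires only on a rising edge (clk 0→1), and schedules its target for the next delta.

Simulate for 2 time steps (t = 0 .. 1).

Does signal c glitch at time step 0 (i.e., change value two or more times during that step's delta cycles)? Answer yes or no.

t=0 Δ0: clk=0 a=1 e=1 c=0 d=1 b=0
  Δ1: clk:0→1
  Δ2: a:1→0
  Δ3: c:0→1, d:1→0
  Δ4: d:0→1
  (4Δ to stable)
t=1 Δ0: clk=1 a=0 e=1 c=1 d=1 b=0
  Δ1: clk:1→0
  (1Δ to stable)

no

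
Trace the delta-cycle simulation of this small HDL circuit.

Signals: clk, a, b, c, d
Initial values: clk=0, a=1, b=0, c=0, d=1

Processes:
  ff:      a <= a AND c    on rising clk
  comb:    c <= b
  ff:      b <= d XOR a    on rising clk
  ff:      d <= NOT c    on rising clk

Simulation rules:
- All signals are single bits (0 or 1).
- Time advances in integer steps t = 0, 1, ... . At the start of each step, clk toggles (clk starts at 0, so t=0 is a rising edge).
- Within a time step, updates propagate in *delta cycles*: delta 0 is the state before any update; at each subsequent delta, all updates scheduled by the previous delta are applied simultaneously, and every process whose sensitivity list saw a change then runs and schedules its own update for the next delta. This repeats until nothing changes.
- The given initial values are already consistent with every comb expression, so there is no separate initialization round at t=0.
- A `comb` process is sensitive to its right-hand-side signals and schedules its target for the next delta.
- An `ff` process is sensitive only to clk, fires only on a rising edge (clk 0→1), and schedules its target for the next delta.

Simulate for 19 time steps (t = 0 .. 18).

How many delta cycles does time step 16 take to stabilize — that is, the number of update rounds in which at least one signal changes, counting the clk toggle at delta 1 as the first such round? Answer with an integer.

2

t=0 Δ0: d=1 a=1 clk=0 c=0 b=0
  Δ1: clk:0→1
  Δ2: a:1→0
  (2Δ to stable)
t=1 Δ0: d=1 a=0 clk=1 c=0 b=0
  Δ1: clk:1→0
  (1Δ to stable)
t=2 Δ0: d=1 a=0 clk=0 c=0 b=0
  Δ1: clk:0→1
  Δ2: b:0→1
  Δ3: c:0→1
  (3Δ to stable)
t=3 Δ0: d=1 a=0 clk=1 c=1 b=1
  Δ1: clk:1→0
  (1Δ to stable)
t=4 Δ0: d=1 a=0 clk=0 c=1 b=1
  Δ1: clk:0→1
  Δ2: d:1→0
  (2Δ to stable)
t=5 Δ0: d=0 a=0 clk=1 c=1 b=1
  Δ1: clk:1→0
  (1Δ to stable)
t=6 Δ0: d=0 a=0 clk=0 c=1 b=1
  Δ1: clk:0→1
  Δ2: b:1→0
  Δ3: c:1→0
  (3Δ to stable)
t=7 Δ0: d=0 a=0 clk=1 c=0 b=0
  Δ1: clk:1→0
  (1Δ to stable)
t=8 Δ0: d=0 a=0 clk=0 c=0 b=0
  Δ1: clk:0→1
  Δ2: d:0→1
  (2Δ to stable)
t=9 Δ0: d=1 a=0 clk=1 c=0 b=0
  Δ1: clk:1→0
  (1Δ to stable)
t=10 Δ0: d=1 a=0 clk=0 c=0 b=0
  Δ1: clk:0→1
  Δ2: b:0→1
  Δ3: c:0→1
  (3Δ to stable)
t=11 Δ0: d=1 a=0 clk=1 c=1 b=1
  Δ1: clk:1→0
  (1Δ to stable)
t=12 Δ0: d=1 a=0 clk=0 c=1 b=1
  Δ1: clk:0→1
  Δ2: d:1→0
  (2Δ to stable)
t=13 Δ0: d=0 a=0 clk=1 c=1 b=1
  Δ1: clk:1→0
  (1Δ to stable)
t=14 Δ0: d=0 a=0 clk=0 c=1 b=1
  Δ1: clk:0→1
  Δ2: b:1→0
  Δ3: c:1→0
  (3Δ to stable)
t=15 Δ0: d=0 a=0 clk=1 c=0 b=0
  Δ1: clk:1→0
  (1Δ to stable)
t=16 Δ0: d=0 a=0 clk=0 c=0 b=0
  Δ1: clk:0→1
  Δ2: d:0→1
  (2Δ to stable)
t=17 Δ0: d=1 a=0 clk=1 c=0 b=0
  Δ1: clk:1→0
  (1Δ to stable)
t=18 Δ0: d=1 a=0 clk=0 c=0 b=0
  Δ1: clk:0→1
  Δ2: b:0→1
  Δ3: c:0→1
  (3Δ to stable)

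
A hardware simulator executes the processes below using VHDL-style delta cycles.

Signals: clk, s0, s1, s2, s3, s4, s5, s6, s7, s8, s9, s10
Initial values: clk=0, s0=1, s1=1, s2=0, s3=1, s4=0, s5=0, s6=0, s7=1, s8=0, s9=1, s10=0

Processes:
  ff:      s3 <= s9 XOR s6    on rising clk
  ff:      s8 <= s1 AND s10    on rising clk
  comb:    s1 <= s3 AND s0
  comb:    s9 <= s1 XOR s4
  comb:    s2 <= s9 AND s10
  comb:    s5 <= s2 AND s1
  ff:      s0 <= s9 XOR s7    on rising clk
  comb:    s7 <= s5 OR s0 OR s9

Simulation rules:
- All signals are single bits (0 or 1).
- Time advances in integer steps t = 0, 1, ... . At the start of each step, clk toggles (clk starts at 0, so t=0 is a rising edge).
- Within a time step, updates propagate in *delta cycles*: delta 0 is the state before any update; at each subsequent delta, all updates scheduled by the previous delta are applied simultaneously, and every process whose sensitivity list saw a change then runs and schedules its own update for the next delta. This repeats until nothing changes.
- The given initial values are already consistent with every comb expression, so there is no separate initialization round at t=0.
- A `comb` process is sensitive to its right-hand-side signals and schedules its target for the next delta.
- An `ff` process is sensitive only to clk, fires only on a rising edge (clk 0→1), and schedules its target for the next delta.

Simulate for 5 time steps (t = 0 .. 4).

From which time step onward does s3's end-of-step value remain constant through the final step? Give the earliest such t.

2

[bits: s6,s0,s5,clk,s9,s10,s4,s1,s2,s7,s3,s8]
t=0: Δ0=010010010110 Δ1=010110010110 Δ2=000110010110 Δ3=000110000110 Δ4=000100000110 Δ5=000100000010 | 5Δ
t=1: Δ0=000100000010 Δ1=000000000010 | 1Δ
t=2: Δ0=000000000010 Δ1=000100000010 Δ2=000100000000 | 2Δ
t=3: Δ0=000100000000 Δ1=000000000000 | 1Δ
t=4: Δ0=000000000000 Δ1=000100000000 | 1Δ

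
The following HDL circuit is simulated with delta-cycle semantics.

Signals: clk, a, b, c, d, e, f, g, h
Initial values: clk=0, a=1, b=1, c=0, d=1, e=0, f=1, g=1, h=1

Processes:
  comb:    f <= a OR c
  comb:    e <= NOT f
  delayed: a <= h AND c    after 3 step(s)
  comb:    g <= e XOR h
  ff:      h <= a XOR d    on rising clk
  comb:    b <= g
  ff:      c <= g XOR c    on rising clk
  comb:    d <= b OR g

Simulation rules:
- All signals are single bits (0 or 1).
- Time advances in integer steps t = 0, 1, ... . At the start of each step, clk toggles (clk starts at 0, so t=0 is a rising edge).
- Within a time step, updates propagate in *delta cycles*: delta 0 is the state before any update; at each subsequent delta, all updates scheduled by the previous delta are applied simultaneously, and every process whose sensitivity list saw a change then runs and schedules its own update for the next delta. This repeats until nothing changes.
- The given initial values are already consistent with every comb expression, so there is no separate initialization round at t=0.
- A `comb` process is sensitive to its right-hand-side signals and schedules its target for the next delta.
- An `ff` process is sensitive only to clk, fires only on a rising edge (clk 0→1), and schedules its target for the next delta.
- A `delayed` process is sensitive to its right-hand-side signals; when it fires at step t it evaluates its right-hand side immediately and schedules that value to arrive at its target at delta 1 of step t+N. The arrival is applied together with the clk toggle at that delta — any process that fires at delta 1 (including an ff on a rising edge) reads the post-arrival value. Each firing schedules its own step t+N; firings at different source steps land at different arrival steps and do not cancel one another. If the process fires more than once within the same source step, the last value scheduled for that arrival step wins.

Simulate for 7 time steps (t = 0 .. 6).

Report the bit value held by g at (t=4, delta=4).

1

t0.Δ0 clk=0 f=1 b=1 g=1 h=1 d=1 e=0 a=1 c=0
t0.Δ1 clk=1 f=1 b=1 g=1 h=1 d=1 e=0 a=1 c=0
t0.Δ2 clk=1 f=1 b=1 g=1 h=0 d=1 e=0 a=1 c=1
t0.Δ3 clk=1 f=1 b=1 g=0 h=0 d=1 e=0 a=1 c=1
t0.Δ4 clk=1 f=1 b=0 g=0 h=0 d=1 e=0 a=1 c=1
t0.Δ5 clk=1 f=1 b=0 g=0 h=0 d=0 e=0 a=1 c=1
t1.Δ0 clk=1 f=1 b=0 g=0 h=0 d=0 e=0 a=1 c=1
t1.Δ1 clk=0 f=1 b=0 g=0 h=0 d=0 e=0 a=1 c=1
t2.Δ0 clk=0 f=1 b=0 g=0 h=0 d=0 e=0 a=1 c=1
t2.Δ1 clk=1 f=1 b=0 g=0 h=0 d=0 e=0 a=1 c=1
t2.Δ2 clk=1 f=1 b=0 g=0 h=1 d=0 e=0 a=1 c=1
t2.Δ3 clk=1 f=1 b=0 g=1 h=1 d=0 e=0 a=1 c=1
t2.Δ4 clk=1 f=1 b=1 g=1 h=1 d=1 e=0 a=1 c=1
t3.Δ0 clk=1 f=1 b=1 g=1 h=1 d=1 e=0 a=1 c=1
t3.Δ1 clk=0 f=1 b=1 g=1 h=1 d=1 e=0 a=0 c=1
t4.Δ0 clk=0 f=1 b=1 g=1 h=1 d=1 e=0 a=0 c=1
t4.Δ1 clk=1 f=1 b=1 g=1 h=1 d=1 e=0 a=0 c=1
t4.Δ2 clk=1 f=1 b=1 g=1 h=1 d=1 e=0 a=0 c=0
t4.Δ3 clk=1 f=0 b=1 g=1 h=1 d=1 e=0 a=0 c=0
t4.Δ4 clk=1 f=0 b=1 g=1 h=1 d=1 e=1 a=0 c=0
t4.Δ5 clk=1 f=0 b=1 g=0 h=1 d=1 e=1 a=0 c=0
t4.Δ6 clk=1 f=0 b=0 g=0 h=1 d=1 e=1 a=0 c=0
t4.Δ7 clk=1 f=0 b=0 g=0 h=1 d=0 e=1 a=0 c=0
t5.Δ0 clk=1 f=0 b=0 g=0 h=1 d=0 e=1 a=0 c=0
t5.Δ1 clk=0 f=0 b=0 g=0 h=1 d=0 e=1 a=1 c=0
t5.Δ2 clk=0 f=1 b=0 g=0 h=1 d=0 e=1 a=1 c=0
t5.Δ3 clk=0 f=1 b=0 g=0 h=1 d=0 e=0 a=1 c=0
t5.Δ4 clk=0 f=1 b=0 g=1 h=1 d=0 e=0 a=1 c=0
t5.Δ5 clk=0 f=1 b=1 g=1 h=1 d=1 e=0 a=1 c=0
t6.Δ0 clk=0 f=1 b=1 g=1 h=1 d=1 e=0 a=1 c=0
t6.Δ1 clk=1 f=1 b=1 g=1 h=1 d=1 e=0 a=1 c=0
t6.Δ2 clk=1 f=1 b=1 g=1 h=0 d=1 e=0 a=1 c=1
t6.Δ3 clk=1 f=1 b=1 g=0 h=0 d=1 e=0 a=1 c=1
t6.Δ4 clk=1 f=1 b=0 g=0 h=0 d=1 e=0 a=1 c=1
t6.Δ5 clk=1 f=1 b=0 g=0 h=0 d=0 e=0 a=1 c=1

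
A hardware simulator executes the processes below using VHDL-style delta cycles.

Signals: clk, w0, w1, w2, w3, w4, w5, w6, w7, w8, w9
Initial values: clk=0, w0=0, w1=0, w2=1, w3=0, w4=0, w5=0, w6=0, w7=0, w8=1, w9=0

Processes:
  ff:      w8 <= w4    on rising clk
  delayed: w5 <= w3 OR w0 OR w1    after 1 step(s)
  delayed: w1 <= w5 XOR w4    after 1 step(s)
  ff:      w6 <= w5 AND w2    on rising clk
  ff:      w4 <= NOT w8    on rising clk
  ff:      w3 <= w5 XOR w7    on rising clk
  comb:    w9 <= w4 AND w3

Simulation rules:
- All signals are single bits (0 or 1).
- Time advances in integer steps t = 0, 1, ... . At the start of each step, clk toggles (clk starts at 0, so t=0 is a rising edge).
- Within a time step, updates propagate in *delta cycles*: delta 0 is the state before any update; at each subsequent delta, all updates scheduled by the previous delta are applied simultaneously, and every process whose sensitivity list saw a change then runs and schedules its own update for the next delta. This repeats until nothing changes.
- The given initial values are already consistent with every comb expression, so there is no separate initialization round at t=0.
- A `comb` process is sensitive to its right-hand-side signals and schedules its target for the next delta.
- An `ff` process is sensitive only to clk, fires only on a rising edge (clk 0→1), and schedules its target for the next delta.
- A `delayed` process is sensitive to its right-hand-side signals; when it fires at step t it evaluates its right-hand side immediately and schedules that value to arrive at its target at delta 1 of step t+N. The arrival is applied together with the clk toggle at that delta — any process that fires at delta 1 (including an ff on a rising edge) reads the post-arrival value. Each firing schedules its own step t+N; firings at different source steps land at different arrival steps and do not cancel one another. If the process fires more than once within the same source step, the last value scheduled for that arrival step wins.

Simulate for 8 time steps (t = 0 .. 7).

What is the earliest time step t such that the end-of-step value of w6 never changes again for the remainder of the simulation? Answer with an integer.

4

[bits: w0,w2,w9,w6,w8,w1,w4,w5,w7,clk,w3]
t=0: Δ0=01001000000 Δ1=01001000010 Δ2=01000000010 | 2Δ
t=1: Δ0=01000000010 Δ1=01000000000 | 1Δ
t=2: Δ0=01000000000 Δ1=01000000010 Δ2=01000010010 | 2Δ
t=3: Δ0=01000010010 Δ1=01000110000 | 1Δ
t=4: Δ0=01000110000 Δ1=01000111010 Δ2=01011111011 Δ3=01111111011 | 3Δ
t=5: Δ0=01111111011 Δ1=01111011001 | 1Δ
t=6: Δ0=01111011001 Δ1=01111011011 Δ2=01111001011 Δ3=01011001011 | 3Δ
t=7: Δ0=01011001011 Δ1=01011101001 | 1Δ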